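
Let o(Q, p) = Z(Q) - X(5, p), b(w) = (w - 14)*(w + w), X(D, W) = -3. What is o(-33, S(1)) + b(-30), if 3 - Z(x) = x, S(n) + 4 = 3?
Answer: 2679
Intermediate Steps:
S(n) = -1 (S(n) = -4 + 3 = -1)
b(w) = 2*w*(-14 + w) (b(w) = (-14 + w)*(2*w) = 2*w*(-14 + w))
Z(x) = 3 - x
o(Q, p) = 6 - Q (o(Q, p) = (3 - Q) - 1*(-3) = (3 - Q) + 3 = 6 - Q)
o(-33, S(1)) + b(-30) = (6 - 1*(-33)) + 2*(-30)*(-14 - 30) = (6 + 33) + 2*(-30)*(-44) = 39 + 2640 = 2679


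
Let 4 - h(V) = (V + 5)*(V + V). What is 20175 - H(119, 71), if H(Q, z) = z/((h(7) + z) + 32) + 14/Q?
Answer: 20922560/1037 ≈ 20176.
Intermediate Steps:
h(V) = 4 - 2*V*(5 + V) (h(V) = 4 - (V + 5)*(V + V) = 4 - (5 + V)*2*V = 4 - 2*V*(5 + V))
H(Q, z) = 14/Q + z/(-132 + z) (H(Q, z) = z/(((4 - 10*7 - 2*7²) + z) + 32) + 14/Q = z/(((4 - 70 - 2*49) + z) + 32) + 14/Q = z/(((4 - 70 - 98) + z) + 32) + 14/Q = z/((-164 + z) + 32) + 14/Q = z/(-132 + z) + 14/Q = 14/Q + z/(-132 + z))
20175 - H(119, 71) = 20175 - (-1848 + 14*71 + 119*71)/(119*(-132 + 71)) = 20175 - (-1848 + 994 + 8449)/(119*(-61)) = 20175 - (-1)*7595/(119*61) = 20175 - 1*(-1085/1037) = 20175 + 1085/1037 = 20922560/1037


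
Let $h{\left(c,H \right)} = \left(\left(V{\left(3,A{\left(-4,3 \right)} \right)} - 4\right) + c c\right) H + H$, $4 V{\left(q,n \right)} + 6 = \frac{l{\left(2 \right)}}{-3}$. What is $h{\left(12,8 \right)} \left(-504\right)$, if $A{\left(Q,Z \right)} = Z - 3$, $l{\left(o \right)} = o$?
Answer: $-561792$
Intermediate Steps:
$A{\left(Q,Z \right)} = -3 + Z$
$V{\left(q,n \right)} = - \frac{5}{3}$ ($V{\left(q,n \right)} = - \frac{3}{2} + \frac{2 \frac{1}{-3}}{4} = - \frac{3}{2} + \frac{2 \left(- \frac{1}{3}\right)}{4} = - \frac{3}{2} + \frac{1}{4} \left(- \frac{2}{3}\right) = - \frac{3}{2} - \frac{1}{6} = - \frac{5}{3}$)
$h{\left(c,H \right)} = H + H \left(- \frac{17}{3} + c^{2}\right)$ ($h{\left(c,H \right)} = \left(\left(- \frac{5}{3} - 4\right) + c c\right) H + H = \left(- \frac{17}{3} + c^{2}\right) H + H = H \left(- \frac{17}{3} + c^{2}\right) + H = H + H \left(- \frac{17}{3} + c^{2}\right)$)
$h{\left(12,8 \right)} \left(-504\right) = \frac{1}{3} \cdot 8 \left(-14 + 3 \cdot 12^{2}\right) \left(-504\right) = \frac{1}{3} \cdot 8 \left(-14 + 3 \cdot 144\right) \left(-504\right) = \frac{1}{3} \cdot 8 \left(-14 + 432\right) \left(-504\right) = \frac{1}{3} \cdot 8 \cdot 418 \left(-504\right) = \frac{3344}{3} \left(-504\right) = -561792$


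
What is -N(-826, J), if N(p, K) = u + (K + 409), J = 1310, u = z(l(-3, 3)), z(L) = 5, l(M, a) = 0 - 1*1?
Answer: -1724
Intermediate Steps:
l(M, a) = -1 (l(M, a) = 0 - 1 = -1)
u = 5
N(p, K) = 414 + K (N(p, K) = 5 + (K + 409) = 5 + (409 + K) = 414 + K)
-N(-826, J) = -(414 + 1310) = -1*1724 = -1724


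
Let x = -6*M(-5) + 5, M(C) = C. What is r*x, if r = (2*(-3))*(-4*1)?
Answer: 840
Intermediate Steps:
x = 35 (x = -6*(-5) + 5 = 30 + 5 = 35)
r = 24 (r = -6*(-4) = 24)
r*x = 24*35 = 840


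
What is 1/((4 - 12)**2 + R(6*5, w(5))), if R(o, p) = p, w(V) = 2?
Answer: 1/66 ≈ 0.015152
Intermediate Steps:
1/((4 - 12)**2 + R(6*5, w(5))) = 1/((4 - 12)**2 + 2) = 1/((-8)**2 + 2) = 1/(64 + 2) = 1/66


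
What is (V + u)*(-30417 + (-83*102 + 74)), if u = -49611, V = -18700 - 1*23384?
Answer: 3558591255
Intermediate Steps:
V = -42084 (V = -18700 - 23384 = -42084)
(V + u)*(-30417 + (-83*102 + 74)) = (-42084 - 49611)*(-30417 + (-83*102 + 74)) = -91695*(-30417 + (-8466 + 74)) = -91695*(-30417 - 8392) = -91695*(-38809) = 3558591255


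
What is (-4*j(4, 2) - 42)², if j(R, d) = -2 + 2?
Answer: 1764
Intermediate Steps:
j(R, d) = 0
(-4*j(4, 2) - 42)² = (-4*0 - 42)² = (0 - 42)² = (-42)² = 1764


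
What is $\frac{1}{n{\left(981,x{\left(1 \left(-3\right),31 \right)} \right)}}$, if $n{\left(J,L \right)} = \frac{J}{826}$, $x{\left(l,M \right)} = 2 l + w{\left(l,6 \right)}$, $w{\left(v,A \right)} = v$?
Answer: $\frac{826}{981} \approx 0.842$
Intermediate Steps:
$x{\left(l,M \right)} = 3 l$ ($x{\left(l,M \right)} = 2 l + l = 3 l$)
$n{\left(J,L \right)} = \frac{J}{826}$ ($n{\left(J,L \right)} = J \frac{1}{826} = \frac{J}{826}$)
$\frac{1}{n{\left(981,x{\left(1 \left(-3\right),31 \right)} \right)}} = \frac{1}{\frac{1}{826} \cdot 981} = \frac{1}{\frac{981}{826}} = \frac{826}{981}$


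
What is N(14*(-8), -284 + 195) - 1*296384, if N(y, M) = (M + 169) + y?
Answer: -296416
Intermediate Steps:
N(y, M) = 169 + M + y (N(y, M) = (169 + M) + y = 169 + M + y)
N(14*(-8), -284 + 195) - 1*296384 = (169 + (-284 + 195) + 14*(-8)) - 1*296384 = (169 - 89 - 112) - 296384 = -32 - 296384 = -296416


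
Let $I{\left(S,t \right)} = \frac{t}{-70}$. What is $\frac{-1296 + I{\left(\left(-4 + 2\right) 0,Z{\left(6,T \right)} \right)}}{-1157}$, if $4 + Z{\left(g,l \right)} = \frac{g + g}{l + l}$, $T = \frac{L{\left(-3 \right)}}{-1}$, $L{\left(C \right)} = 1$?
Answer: $\frac{9071}{8099} \approx 1.12$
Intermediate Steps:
$T = -1$ ($T = 1 \frac{1}{-1} = 1 \left(-1\right) = -1$)
$Z{\left(g,l \right)} = -4 + \frac{g}{l}$ ($Z{\left(g,l \right)} = -4 + \frac{g + g}{l + l} = -4 + \frac{2 g}{2 l} = -4 + 2 g \frac{1}{2 l} = -4 + \frac{g}{l}$)
$I{\left(S,t \right)} = - \frac{t}{70}$ ($I{\left(S,t \right)} = t \left(- \frac{1}{70}\right) = - \frac{t}{70}$)
$\frac{-1296 + I{\left(\left(-4 + 2\right) 0,Z{\left(6,T \right)} \right)}}{-1157} = \frac{-1296 - \frac{-4 + \frac{6}{-1}}{70}}{-1157} = \left(-1296 - \frac{-4 + 6 \left(-1\right)}{70}\right) \left(- \frac{1}{1157}\right) = \left(-1296 - \frac{-4 - 6}{70}\right) \left(- \frac{1}{1157}\right) = \left(-1296 - - \frac{1}{7}\right) \left(- \frac{1}{1157}\right) = \left(-1296 + \frac{1}{7}\right) \left(- \frac{1}{1157}\right) = \left(- \frac{9071}{7}\right) \left(- \frac{1}{1157}\right) = \frac{9071}{8099}$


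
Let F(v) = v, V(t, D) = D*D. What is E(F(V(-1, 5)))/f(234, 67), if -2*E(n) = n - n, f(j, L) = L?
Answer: 0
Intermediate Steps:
V(t, D) = D²
E(n) = 0 (E(n) = -(n - n)/2 = -½*0 = 0)
E(F(V(-1, 5)))/f(234, 67) = 0/67 = 0*(1/67) = 0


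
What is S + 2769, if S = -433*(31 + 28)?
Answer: -22778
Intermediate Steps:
S = -25547 (S = -433*59 = -25547)
S + 2769 = -25547 + 2769 = -22778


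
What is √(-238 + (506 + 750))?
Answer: √1018 ≈ 31.906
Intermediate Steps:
√(-238 + (506 + 750)) = √(-238 + 1256) = √1018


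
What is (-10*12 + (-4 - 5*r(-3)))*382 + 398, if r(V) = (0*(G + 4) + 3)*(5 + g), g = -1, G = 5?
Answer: -69890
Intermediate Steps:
r(V) = 12 (r(V) = (0*(5 + 4) + 3)*(5 - 1) = (0*9 + 3)*4 = (0 + 3)*4 = 3*4 = 12)
(-10*12 + (-4 - 5*r(-3)))*382 + 398 = (-10*12 + (-4 - 5*12))*382 + 398 = (-120 + (-4 - 60))*382 + 398 = (-120 - 64)*382 + 398 = -184*382 + 398 = -70288 + 398 = -69890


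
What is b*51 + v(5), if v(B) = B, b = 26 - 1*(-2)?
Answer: 1433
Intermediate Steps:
b = 28 (b = 26 + 2 = 28)
b*51 + v(5) = 28*51 + 5 = 1428 + 5 = 1433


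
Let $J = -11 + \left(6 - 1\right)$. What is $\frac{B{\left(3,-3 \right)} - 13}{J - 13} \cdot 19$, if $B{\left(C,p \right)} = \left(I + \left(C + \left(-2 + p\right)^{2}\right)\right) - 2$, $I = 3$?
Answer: $-16$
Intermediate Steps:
$J = -6$ ($J = -11 + \left(6 - 1\right) = -11 + 5 = -6$)
$B{\left(C,p \right)} = 1 + C + \left(-2 + p\right)^{2}$ ($B{\left(C,p \right)} = \left(3 + \left(C + \left(-2 + p\right)^{2}\right)\right) - 2 = \left(3 + C + \left(-2 + p\right)^{2}\right) - 2 = 1 + C + \left(-2 + p\right)^{2}$)
$\frac{B{\left(3,-3 \right)} - 13}{J - 13} \cdot 19 = \frac{\left(1 + 3 + \left(-2 - 3\right)^{2}\right) - 13}{-6 - 13} \cdot 19 = \frac{\left(1 + 3 + \left(-5\right)^{2}\right) - 13}{-19} \cdot 19 = \left(\left(1 + 3 + 25\right) - 13\right) \left(- \frac{1}{19}\right) 19 = \left(29 - 13\right) \left(- \frac{1}{19}\right) 19 = 16 \left(- \frac{1}{19}\right) 19 = \left(- \frac{16}{19}\right) 19 = -16$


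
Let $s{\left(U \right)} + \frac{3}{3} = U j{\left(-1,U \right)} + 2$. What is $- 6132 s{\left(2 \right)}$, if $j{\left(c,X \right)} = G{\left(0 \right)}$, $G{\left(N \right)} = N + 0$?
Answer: $-6132$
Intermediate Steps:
$G{\left(N \right)} = N$
$j{\left(c,X \right)} = 0$
$s{\left(U \right)} = 1$ ($s{\left(U \right)} = -1 + \left(U 0 + 2\right) = -1 + \left(0 + 2\right) = -1 + 2 = 1$)
$- 6132 s{\left(2 \right)} = \left(-6132\right) 1 = -6132$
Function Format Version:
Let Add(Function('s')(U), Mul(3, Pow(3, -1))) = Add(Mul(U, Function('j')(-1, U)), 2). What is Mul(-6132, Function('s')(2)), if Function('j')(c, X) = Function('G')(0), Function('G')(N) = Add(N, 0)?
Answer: -6132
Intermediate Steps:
Function('G')(N) = N
Function('j')(c, X) = 0
Function('s')(U) = 1 (Function('s')(U) = Add(-1, Add(Mul(U, 0), 2)) = Add(-1, Add(0, 2)) = Add(-1, 2) = 1)
Mul(-6132, Function('s')(2)) = Mul(-6132, 1) = -6132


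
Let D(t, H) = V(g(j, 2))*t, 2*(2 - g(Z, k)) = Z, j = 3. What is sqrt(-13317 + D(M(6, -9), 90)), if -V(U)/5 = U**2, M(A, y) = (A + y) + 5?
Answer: I*sqrt(53278)/2 ≈ 115.41*I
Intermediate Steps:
g(Z, k) = 2 - Z/2
M(A, y) = 5 + A + y
V(U) = -5*U**2
D(t, H) = -5*t/4 (D(t, H) = (-5*(2 - 1/2*3)**2)*t = (-5*(2 - 3/2)**2)*t = (-5*(1/2)**2)*t = (-5*1/4)*t = -5*t/4)
sqrt(-13317 + D(M(6, -9), 90)) = sqrt(-13317 - 5*(5 + 6 - 9)/4) = sqrt(-13317 - 5/4*2) = sqrt(-13317 - 5/2) = sqrt(-26639/2) = I*sqrt(53278)/2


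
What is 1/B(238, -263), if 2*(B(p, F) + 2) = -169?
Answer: -2/173 ≈ -0.011561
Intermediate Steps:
B(p, F) = -173/2 (B(p, F) = -2 + (½)*(-169) = -2 - 169/2 = -173/2)
1/B(238, -263) = 1/(-173/2) = -2/173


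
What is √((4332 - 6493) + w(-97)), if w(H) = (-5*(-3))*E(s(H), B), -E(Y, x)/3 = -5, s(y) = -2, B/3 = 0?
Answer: 44*I ≈ 44.0*I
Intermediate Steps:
B = 0 (B = 3*0 = 0)
E(Y, x) = 15 (E(Y, x) = -3*(-5) = 15)
w(H) = 225 (w(H) = -5*(-3)*15 = 15*15 = 225)
√((4332 - 6493) + w(-97)) = √((4332 - 6493) + 225) = √(-2161 + 225) = √(-1936) = 44*I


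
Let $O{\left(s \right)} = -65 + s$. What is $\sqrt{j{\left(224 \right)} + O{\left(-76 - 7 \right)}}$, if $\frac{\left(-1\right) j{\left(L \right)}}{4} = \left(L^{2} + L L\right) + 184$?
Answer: $2 i \sqrt{100573} \approx 634.26 i$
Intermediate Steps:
$j{\left(L \right)} = -736 - 8 L^{2}$ ($j{\left(L \right)} = - 4 \left(\left(L^{2} + L L\right) + 184\right) = - 4 \left(\left(L^{2} + L^{2}\right) + 184\right) = - 4 \left(2 L^{2} + 184\right) = - 4 \left(184 + 2 L^{2}\right) = -736 - 8 L^{2}$)
$\sqrt{j{\left(224 \right)} + O{\left(-76 - 7 \right)}} = \sqrt{\left(-736 - 8 \cdot 224^{2}\right) - 148} = \sqrt{\left(-736 - 401408\right) - 148} = \sqrt{-402144 - 148} = \sqrt{-402292} = 2 i \sqrt{100573}$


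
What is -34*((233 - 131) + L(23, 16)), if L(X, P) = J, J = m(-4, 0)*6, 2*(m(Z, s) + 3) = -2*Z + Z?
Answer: -3264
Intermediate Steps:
m(Z, s) = -3 - Z/2 (m(Z, s) = -3 + (-2*Z + Z)/2 = -3 + (-Z)/2 = -3 - Z/2)
J = -6 (J = (-3 - ½*(-4))*6 = (-3 + 2)*6 = -1*6 = -6)
L(X, P) = -6
-34*((233 - 131) + L(23, 16)) = -34*((233 - 131) - 6) = -34*(102 - 6) = -34*96 = -3264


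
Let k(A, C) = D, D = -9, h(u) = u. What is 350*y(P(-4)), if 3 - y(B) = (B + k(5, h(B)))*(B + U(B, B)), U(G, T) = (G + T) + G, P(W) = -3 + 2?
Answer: -12950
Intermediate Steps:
P(W) = -1
U(G, T) = T + 2*G
k(A, C) = -9
y(B) = 3 - 4*B*(-9 + B) (y(B) = 3 - (B - 9)*(B + (B + 2*B)) = 3 - (-9 + B)*(B + 3*B) = 3 - (-9 + B)*4*B = 3 - 4*B*(-9 + B))
350*y(P(-4)) = 350*(3 - 4*(-1)² + 36*(-1)) = 350*(3 - 4*1 - 36) = 350*(3 - 4 - 36) = 350*(-37) = -12950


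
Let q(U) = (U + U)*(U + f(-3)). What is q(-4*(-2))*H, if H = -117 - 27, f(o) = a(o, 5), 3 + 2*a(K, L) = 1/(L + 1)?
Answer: -15168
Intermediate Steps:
a(K, L) = -3/2 + 1/(2*(1 + L)) (a(K, L) = -3/2 + 1/(2*(L + 1)) = -3/2 + 1/(2*(1 + L)))
f(o) = -17/12 (f(o) = (-2 - 3*5)/(2*(1 + 5)) = (½)*(-2 - 15)/6 = (½)*(⅙)*(-17) = -17/12)
q(U) = 2*U*(-17/12 + U) (q(U) = (U + U)*(U - 17/12) = (2*U)*(-17/12 + U) = 2*U*(-17/12 + U))
H = -144
q(-4*(-2))*H = ((-4*(-2))*(-17 + 12*(-4*(-2)))/6)*(-144) = ((⅙)*8*(-17 + 12*8))*(-144) = ((⅙)*8*(-17 + 96))*(-144) = ((⅙)*8*79)*(-144) = (316/3)*(-144) = -15168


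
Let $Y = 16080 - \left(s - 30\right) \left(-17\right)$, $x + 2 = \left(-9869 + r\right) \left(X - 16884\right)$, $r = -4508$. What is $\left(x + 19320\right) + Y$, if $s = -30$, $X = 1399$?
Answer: $222662223$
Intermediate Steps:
$x = 222627843$ ($x = -2 + \left(-9869 - 4508\right) \left(1399 - 16884\right) = -2 - -222627845 = -2 + 222627845 = 222627843$)
$Y = 15060$ ($Y = 16080 - \left(-30 - 30\right) \left(-17\right) = 16080 - \left(-60\right) \left(-17\right) = 16080 - 1020 = 15060$)
$\left(x + 19320\right) + Y = \left(222627843 + 19320\right) + 15060 = 222647163 + 15060 = 222662223$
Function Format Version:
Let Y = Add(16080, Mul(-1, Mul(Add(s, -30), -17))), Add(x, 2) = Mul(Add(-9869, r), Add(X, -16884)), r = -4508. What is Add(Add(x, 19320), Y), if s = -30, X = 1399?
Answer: 222662223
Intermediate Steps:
x = 222627843 (x = Add(-2, Mul(Add(-9869, -4508), Add(1399, -16884))) = Add(-2, Mul(-14377, -15485)) = Add(-2, 222627845) = 222627843)
Y = 15060 (Y = Add(16080, Mul(-1, Mul(Add(-30, -30), -17))) = Add(16080, Mul(-1, Mul(-60, -17))) = Add(16080, Mul(-1, 1020)) = Add(16080, -1020) = 15060)
Add(Add(x, 19320), Y) = Add(Add(222627843, 19320), 15060) = Add(222647163, 15060) = 222662223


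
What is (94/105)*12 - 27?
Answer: -569/35 ≈ -16.257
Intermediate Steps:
(94/105)*12 - 27 = 376/35 - 27 = -569/35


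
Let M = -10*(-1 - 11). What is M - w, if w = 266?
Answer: -146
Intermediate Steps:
M = 120 (M = -10*(-12) = 120)
M - w = 120 - 1*266 = 120 - 266 = -146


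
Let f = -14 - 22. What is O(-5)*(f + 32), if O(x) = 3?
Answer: -12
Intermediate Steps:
f = -36
O(-5)*(f + 32) = 3*(-36 + 32) = 3*(-4) = -12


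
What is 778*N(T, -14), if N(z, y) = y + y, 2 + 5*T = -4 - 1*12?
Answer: -21784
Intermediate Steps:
T = -18/5 (T = -2/5 + (-4 - 1*12)/5 = -2/5 + (-4 - 12)/5 = -2/5 + (1/5)*(-16) = -2/5 - 16/5 = -18/5 ≈ -3.6000)
N(z, y) = 2*y
778*N(T, -14) = 778*(2*(-14)) = 778*(-28) = -21784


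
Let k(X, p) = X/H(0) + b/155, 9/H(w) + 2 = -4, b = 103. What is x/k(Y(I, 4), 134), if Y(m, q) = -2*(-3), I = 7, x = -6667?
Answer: 1033385/517 ≈ 1998.8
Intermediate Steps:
H(w) = -3/2 (H(w) = 9/(-2 - 4) = 9/(-6) = 9*(-⅙) = -3/2)
Y(m, q) = 6
k(X, p) = 103/155 - 2*X/3 (k(X, p) = X/(-3/2) + 103/155 = X*(-⅔) + 103*(1/155) = -2*X/3 + 103/155 = 103/155 - 2*X/3)
x/k(Y(I, 4), 134) = -6667/(103/155 - ⅔*6) = -6667/(103/155 - 4) = -6667/(-517/155) = -6667*(-155/517) = 1033385/517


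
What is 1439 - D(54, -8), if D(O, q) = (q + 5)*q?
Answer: 1415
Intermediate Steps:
D(O, q) = q*(5 + q) (D(O, q) = (5 + q)*q = q*(5 + q))
1439 - D(54, -8) = 1439 - (-8)*(5 - 8) = 1439 - (-8)*(-3) = 1439 - 1*24 = 1439 - 24 = 1415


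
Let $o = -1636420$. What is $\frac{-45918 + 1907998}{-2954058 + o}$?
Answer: $- \frac{40480}{99793} \approx -0.40564$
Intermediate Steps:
$\frac{-45918 + 1907998}{-2954058 + o} = \frac{-45918 + 1907998}{-2954058 - 1636420} = \frac{1862080}{-4590478} = 1862080 \left(- \frac{1}{4590478}\right) = - \frac{40480}{99793}$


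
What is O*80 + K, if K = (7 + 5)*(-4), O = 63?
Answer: 4992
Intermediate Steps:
K = -48 (K = 12*(-4) = -48)
O*80 + K = 63*80 - 48 = 5040 - 48 = 4992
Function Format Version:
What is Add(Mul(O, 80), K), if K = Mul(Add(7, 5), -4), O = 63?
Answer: 4992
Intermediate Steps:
K = -48 (K = Mul(12, -4) = -48)
Add(Mul(O, 80), K) = Add(Mul(63, 80), -48) = Add(5040, -48) = 4992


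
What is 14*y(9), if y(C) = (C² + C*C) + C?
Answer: 2394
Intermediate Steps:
y(C) = C + 2*C² (y(C) = (C² + C²) + C = 2*C² + C = C + 2*C²)
14*y(9) = 14*(9*(1 + 2*9)) = 14*(9*(1 + 18)) = 14*(9*19) = 14*171 = 2394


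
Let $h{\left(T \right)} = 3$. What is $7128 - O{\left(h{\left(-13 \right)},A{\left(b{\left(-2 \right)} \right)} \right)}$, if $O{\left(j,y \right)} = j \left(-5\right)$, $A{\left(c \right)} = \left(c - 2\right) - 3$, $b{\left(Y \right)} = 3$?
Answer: $7143$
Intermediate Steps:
$A{\left(c \right)} = -5 + c$ ($A{\left(c \right)} = \left(-2 + c\right) - 3 = -5 + c$)
$O{\left(j,y \right)} = - 5 j$
$7128 - O{\left(h{\left(-13 \right)},A{\left(b{\left(-2 \right)} \right)} \right)} = 7128 - \left(-5\right) 3 = 7128 - -15 = 7128 + 15 = 7143$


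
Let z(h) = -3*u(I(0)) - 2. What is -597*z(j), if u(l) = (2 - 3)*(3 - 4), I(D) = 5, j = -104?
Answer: 2985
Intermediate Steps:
u(l) = 1 (u(l) = -1*(-1) = 1)
z(h) = -5 (z(h) = -3*1 - 2 = -3 - 2 = -5)
-597*z(j) = -597*(-5) = 2985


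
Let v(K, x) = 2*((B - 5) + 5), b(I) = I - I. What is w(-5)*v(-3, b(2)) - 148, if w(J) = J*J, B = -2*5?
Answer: -648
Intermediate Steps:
b(I) = 0
B = -10
w(J) = J²
v(K, x) = -20 (v(K, x) = 2*((-10 - 5) + 5) = 2*(-15 + 5) = 2*(-10) = -20)
w(-5)*v(-3, b(2)) - 148 = (-5)²*(-20) - 148 = 25*(-20) - 148 = -500 - 148 = -648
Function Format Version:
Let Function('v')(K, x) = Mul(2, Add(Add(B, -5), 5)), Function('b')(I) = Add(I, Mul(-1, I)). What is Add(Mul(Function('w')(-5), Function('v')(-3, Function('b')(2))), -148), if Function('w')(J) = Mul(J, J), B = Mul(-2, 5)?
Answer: -648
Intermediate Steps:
Function('b')(I) = 0
B = -10
Function('w')(J) = Pow(J, 2)
Function('v')(K, x) = -20 (Function('v')(K, x) = Mul(2, Add(Add(-10, -5), 5)) = Mul(2, Add(-15, 5)) = Mul(2, -10) = -20)
Add(Mul(Function('w')(-5), Function('v')(-3, Function('b')(2))), -148) = Add(Mul(Pow(-5, 2), -20), -148) = Add(Mul(25, -20), -148) = Add(-500, -148) = -648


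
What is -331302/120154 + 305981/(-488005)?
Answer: -99220936792/29317876385 ≈ -3.3843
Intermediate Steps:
-331302/120154 + 305981/(-488005) = -331302*1/120154 + 305981*(-1/488005) = -165651/60077 - 305981/488005 = -99220936792/29317876385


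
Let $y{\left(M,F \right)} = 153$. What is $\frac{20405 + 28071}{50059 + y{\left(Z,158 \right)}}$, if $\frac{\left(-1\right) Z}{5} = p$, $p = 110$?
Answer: $\frac{12119}{12553} \approx 0.96543$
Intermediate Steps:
$Z = -550$ ($Z = \left(-5\right) 110 = -550$)
$\frac{20405 + 28071}{50059 + y{\left(Z,158 \right)}} = \frac{20405 + 28071}{50059 + 153} = \frac{48476}{50212} = 48476 \cdot \frac{1}{50212} = \frac{12119}{12553}$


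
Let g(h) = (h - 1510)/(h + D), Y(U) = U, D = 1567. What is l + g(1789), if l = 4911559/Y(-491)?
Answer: -16483055015/1647796 ≈ -10003.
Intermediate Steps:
l = -4911559/491 (l = 4911559/(-491) = 4911559*(-1/491) = -4911559/491 ≈ -10003.)
g(h) = (-1510 + h)/(1567 + h) (g(h) = (h - 1510)/(h + 1567) = (-1510 + h)/(1567 + h))
l + g(1789) = -4911559/491 + (-1510 + 1789)/(1567 + 1789) = -4911559/491 + 279/3356 = -16483055015/1647796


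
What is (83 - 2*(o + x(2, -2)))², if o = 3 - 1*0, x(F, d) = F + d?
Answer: 5929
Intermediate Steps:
o = 3 (o = 3 + 0 = 3)
(83 - 2*(o + x(2, -2)))² = (83 - 2*(3 + (2 - 2)))² = (83 - 2*(3 + 0))² = (83 - 2*3)² = (83 - 6)² = 77² = 5929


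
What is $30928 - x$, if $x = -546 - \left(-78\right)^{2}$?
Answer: $37558$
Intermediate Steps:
$x = -6630$ ($x = -546 - 6084 = -6630$)
$30928 - x = 30928 - -6630 = 30928 + 6630 = 37558$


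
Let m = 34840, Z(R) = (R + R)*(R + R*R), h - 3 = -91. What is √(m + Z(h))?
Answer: 2*I*√328154 ≈ 1145.7*I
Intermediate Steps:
h = -88 (h = 3 - 91 = -88)
Z(R) = 2*R*(R + R²) (Z(R) = (2*R)*(R + R²) = 2*R*(R + R²))
√(m + Z(h)) = √(34840 + 2*(-88)²*(1 - 88)) = √(34840 + 2*7744*(-87)) = √(34840 - 1347456) = √(-1312616) = 2*I*√328154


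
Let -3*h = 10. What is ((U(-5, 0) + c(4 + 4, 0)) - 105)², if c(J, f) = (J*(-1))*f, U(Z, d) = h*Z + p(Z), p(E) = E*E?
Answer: 36100/9 ≈ 4011.1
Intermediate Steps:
p(E) = E²
h = -10/3 (h = -⅓*10 = -10/3 ≈ -3.3333)
U(Z, d) = Z² - 10*Z/3 (U(Z, d) = -10*Z/3 + Z² = Z² - 10*Z/3)
c(J, f) = -J*f (c(J, f) = (-J)*f = -J*f)
((U(-5, 0) + c(4 + 4, 0)) - 105)² = (((⅓)*(-5)*(-10 + 3*(-5)) - 1*(4 + 4)*0) - 105)² = (((⅓)*(-5)*(-10 - 15) - 1*8*0) - 105)² = (((⅓)*(-5)*(-25) + 0) - 105)² = ((125/3 + 0) - 105)² = (125/3 - 105)² = (-190/3)² = 36100/9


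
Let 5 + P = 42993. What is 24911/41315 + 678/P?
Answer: 549442819/888024610 ≈ 0.61872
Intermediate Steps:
P = 42988 (P = -5 + 42993 = 42988)
24911/41315 + 678/P = 24911/41315 + 678/42988 = 24911*(1/41315) + 678*(1/42988) = 24911/41315 + 339/21494 = 549442819/888024610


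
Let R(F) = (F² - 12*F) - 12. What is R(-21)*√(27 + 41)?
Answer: 1362*√17 ≈ 5615.7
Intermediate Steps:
R(F) = -12 + F² - 12*F
R(-21)*√(27 + 41) = (-12 + (-21)² - 12*(-21))*√(27 + 41) = (-12 + 441 + 252)*√68 = 681*(2*√17) = 1362*√17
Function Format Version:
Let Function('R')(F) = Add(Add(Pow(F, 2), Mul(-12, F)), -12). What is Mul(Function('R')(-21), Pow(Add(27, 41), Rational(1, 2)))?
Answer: Mul(1362, Pow(17, Rational(1, 2))) ≈ 5615.7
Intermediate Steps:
Function('R')(F) = Add(-12, Pow(F, 2), Mul(-12, F))
Mul(Function('R')(-21), Pow(Add(27, 41), Rational(1, 2))) = Mul(Add(-12, Pow(-21, 2), Mul(-12, -21)), Pow(Add(27, 41), Rational(1, 2))) = Mul(Add(-12, 441, 252), Pow(68, Rational(1, 2))) = Mul(681, Mul(2, Pow(17, Rational(1, 2)))) = Mul(1362, Pow(17, Rational(1, 2)))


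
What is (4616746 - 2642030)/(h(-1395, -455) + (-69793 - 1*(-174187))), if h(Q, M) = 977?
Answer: 1974716/105371 ≈ 18.741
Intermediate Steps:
(4616746 - 2642030)/(h(-1395, -455) + (-69793 - 1*(-174187))) = (4616746 - 2642030)/(977 + (-69793 - 1*(-174187))) = 1974716/(977 + (-69793 + 174187)) = 1974716/(977 + 104394) = 1974716/105371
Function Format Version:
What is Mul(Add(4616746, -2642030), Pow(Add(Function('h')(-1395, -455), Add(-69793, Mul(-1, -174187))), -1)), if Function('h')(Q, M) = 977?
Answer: Rational(1974716, 105371) ≈ 18.741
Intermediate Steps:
Mul(Add(4616746, -2642030), Pow(Add(Function('h')(-1395, -455), Add(-69793, Mul(-1, -174187))), -1)) = Mul(Add(4616746, -2642030), Pow(Add(977, Add(-69793, Mul(-1, -174187))), -1)) = Mul(1974716, Pow(Add(977, Add(-69793, 174187)), -1)) = Mul(1974716, Pow(Add(977, 104394), -1)) = Mul(1974716, Pow(105371, -1)) = Mul(1974716, Rational(1, 105371)) = Rational(1974716, 105371)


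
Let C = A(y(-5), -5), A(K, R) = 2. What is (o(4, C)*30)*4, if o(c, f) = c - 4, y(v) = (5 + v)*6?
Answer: 0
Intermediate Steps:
y(v) = 30 + 6*v
C = 2
o(c, f) = -4 + c
(o(4, C)*30)*4 = ((-4 + 4)*30)*4 = (0*30)*4 = 0*4 = 0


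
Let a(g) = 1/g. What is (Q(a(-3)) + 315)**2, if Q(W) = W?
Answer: 891136/9 ≈ 99015.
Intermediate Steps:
(Q(a(-3)) + 315)**2 = (1/(-3) + 315)**2 = (-1/3 + 315)**2 = (944/3)**2 = 891136/9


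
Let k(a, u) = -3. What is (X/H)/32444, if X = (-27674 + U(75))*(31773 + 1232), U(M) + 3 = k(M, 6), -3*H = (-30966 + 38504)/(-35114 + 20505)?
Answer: -5004925067100/30570359 ≈ -1.6372e+5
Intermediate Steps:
H = 7538/43827 (H = -(-30966 + 38504)/(3*(-35114 + 20505)) = -7538/(3*(-14609)) = -7538*(-1)/(3*14609) = -1/3*(-7538/14609) = 7538/43827 ≈ 0.17199)
U(M) = -6 (U(M) = -3 - 3 = -6)
X = -913578400 (X = (-27674 - 6)*(31773 + 1232) = -27680*33005 = -913578400)
(X/H)/32444 = -913578400/7538/43827/32444 = -913578400*43827/7538*(1/32444) = -20019700268400/3769*1/32444 = -5004925067100/30570359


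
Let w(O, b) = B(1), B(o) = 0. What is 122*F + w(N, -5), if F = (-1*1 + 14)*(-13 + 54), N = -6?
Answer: 65026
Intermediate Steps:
w(O, b) = 0
F = 533 (F = (-1 + 14)*41 = 13*41 = 533)
122*F + w(N, -5) = 122*533 + 0 = 65026 + 0 = 65026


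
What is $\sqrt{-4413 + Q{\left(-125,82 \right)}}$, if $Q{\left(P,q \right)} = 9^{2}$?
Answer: $38 i \sqrt{3} \approx 65.818 i$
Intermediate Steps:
$Q{\left(P,q \right)} = 81$
$\sqrt{-4413 + Q{\left(-125,82 \right)}} = \sqrt{-4413 + 81} = \sqrt{-4332} = 38 i \sqrt{3}$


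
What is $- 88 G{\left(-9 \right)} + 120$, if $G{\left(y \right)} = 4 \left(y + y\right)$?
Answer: $6456$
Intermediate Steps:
$G{\left(y \right)} = 8 y$ ($G{\left(y \right)} = 4 \cdot 2 y = 8 y$)
$- 88 G{\left(-9 \right)} + 120 = - 88 \cdot 8 \left(-9\right) + 120 = \left(-88\right) \left(-72\right) + 120 = 6336 + 120 = 6456$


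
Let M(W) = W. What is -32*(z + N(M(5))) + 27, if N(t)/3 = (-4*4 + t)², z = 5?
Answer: -11749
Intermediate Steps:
N(t) = 3*(-16 + t)² (N(t) = 3*(-4*4 + t)² = 3*(-16 + t)²)
-32*(z + N(M(5))) + 27 = -32*(5 + 3*(-16 + 5)²) + 27 = -32*(5 + 3*(-11)²) + 27 = -32*(5 + 3*121) + 27 = -32*(5 + 363) + 27 = -32*368 + 27 = -11776 + 27 = -11749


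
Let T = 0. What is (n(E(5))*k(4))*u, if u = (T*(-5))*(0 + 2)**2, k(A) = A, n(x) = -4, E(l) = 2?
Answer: 0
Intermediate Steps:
u = 0 (u = (0*(-5))*(0 + 2)**2 = 0*2**2 = 0*4 = 0)
(n(E(5))*k(4))*u = -4*4*0 = -16*0 = 0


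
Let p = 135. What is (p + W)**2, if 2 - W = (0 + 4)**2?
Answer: 14641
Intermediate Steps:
W = -14 (W = 2 - (0 + 4)**2 = 2 - 1*4**2 = 2 - 1*16 = 2 - 16 = -14)
(p + W)**2 = (135 - 14)**2 = 121**2 = 14641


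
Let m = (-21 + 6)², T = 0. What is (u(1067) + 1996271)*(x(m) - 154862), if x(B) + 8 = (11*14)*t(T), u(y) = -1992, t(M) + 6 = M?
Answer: -310696702526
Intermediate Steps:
t(M) = -6 + M
m = 225 (m = (-15)² = 225)
x(B) = -932 (x(B) = -8 + (11*14)*(-6 + 0) = -8 + 154*(-6) = -8 - 924 = -932)
(u(1067) + 1996271)*(x(m) - 154862) = (-1992 + 1996271)*(-932 - 154862) = 1994279*(-155794) = -310696702526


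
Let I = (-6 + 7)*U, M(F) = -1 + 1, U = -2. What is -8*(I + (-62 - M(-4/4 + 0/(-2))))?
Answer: 512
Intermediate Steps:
M(F) = 0
I = -2 (I = (-6 + 7)*(-2) = 1*(-2) = -2)
-8*(I + (-62 - M(-4/4 + 0/(-2)))) = -8*(-2 + (-62 - 1*0)) = -8*(-2 + (-62 + 0)) = -8*(-2 - 62) = -8*(-64) = 512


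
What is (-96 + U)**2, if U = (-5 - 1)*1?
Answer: 10404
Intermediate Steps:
U = -6 (U = -6*1 = -6)
(-96 + U)**2 = (-96 - 6)**2 = (-102)**2 = 10404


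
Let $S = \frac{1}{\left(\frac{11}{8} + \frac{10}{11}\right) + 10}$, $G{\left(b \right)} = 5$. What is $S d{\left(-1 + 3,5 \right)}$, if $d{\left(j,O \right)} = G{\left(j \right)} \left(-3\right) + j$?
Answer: $- \frac{1144}{1081} \approx -1.0583$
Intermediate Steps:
$d{\left(j,O \right)} = -15 + j$ ($d{\left(j,O \right)} = 5 \left(-3\right) + j = -15 + j$)
$S = \frac{88}{1081}$ ($S = \frac{1}{\left(11 \cdot \frac{1}{8} + 10 \cdot \frac{1}{11}\right) + 10} = \frac{1}{\left(\frac{11}{8} + \frac{10}{11}\right) + 10} = \frac{1}{\frac{201}{88} + 10} = \frac{1}{\frac{1081}{88}} = \frac{88}{1081} \approx 0.081406$)
$S d{\left(-1 + 3,5 \right)} = \frac{88 \left(-15 + \left(-1 + 3\right)\right)}{1081} = \frac{88 \left(-15 + 2\right)}{1081} = \frac{88}{1081} \left(-13\right) = - \frac{1144}{1081}$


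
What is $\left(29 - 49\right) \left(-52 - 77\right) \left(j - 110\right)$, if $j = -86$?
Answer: $-505680$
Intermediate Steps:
$\left(29 - 49\right) \left(-52 - 77\right) \left(j - 110\right) = \left(29 - 49\right) \left(-52 - 77\right) \left(-86 - 110\right) = \left(-20\right) \left(-129\right) \left(-196\right) = 2580 \left(-196\right) = -505680$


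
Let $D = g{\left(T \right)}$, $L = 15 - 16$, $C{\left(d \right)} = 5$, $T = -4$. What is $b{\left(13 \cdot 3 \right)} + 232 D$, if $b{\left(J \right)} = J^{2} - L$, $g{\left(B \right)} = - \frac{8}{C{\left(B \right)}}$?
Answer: $\frac{5754}{5} \approx 1150.8$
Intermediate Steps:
$g{\left(B \right)} = - \frac{8}{5}$
$L = -1$ ($L = 15 - 16 = -1$)
$D = - \frac{8}{5} \approx -1.6$
$b{\left(J \right)} = 1 + J^{2}$ ($b{\left(J \right)} = J^{2} - -1 = J^{2} + 1 = 1 + J^{2}$)
$b{\left(13 \cdot 3 \right)} + 232 D = \left(1 + \left(13 \cdot 3\right)^{2}\right) + 232 \left(- \frac{8}{5}\right) = \left(1 + 39^{2}\right) - \frac{1856}{5} = \left(1 + 1521\right) - \frac{1856}{5} = 1522 - \frac{1856}{5} = \frac{5754}{5}$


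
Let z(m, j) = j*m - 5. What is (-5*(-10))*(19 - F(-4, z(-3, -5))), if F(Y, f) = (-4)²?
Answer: 150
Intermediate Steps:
z(m, j) = -5 + j*m
F(Y, f) = 16
(-5*(-10))*(19 - F(-4, z(-3, -5))) = (-5*(-10))*(19 - 1*16) = 50*(19 - 16) = 50*3 = 150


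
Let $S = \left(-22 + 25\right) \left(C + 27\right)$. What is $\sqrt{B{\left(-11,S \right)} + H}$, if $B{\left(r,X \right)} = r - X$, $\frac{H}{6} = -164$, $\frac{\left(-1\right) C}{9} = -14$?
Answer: $i \sqrt{1454} \approx 38.131 i$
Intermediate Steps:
$C = 126$ ($C = \left(-9\right) \left(-14\right) = 126$)
$H = -984$ ($H = 6 \left(-164\right) = -984$)
$S = 459$ ($S = \left(-22 + 25\right) \left(126 + 27\right) = 3 \cdot 153 = 459$)
$\sqrt{B{\left(-11,S \right)} + H} = \sqrt{\left(-11 - 459\right) - 984} = \sqrt{-470 - 984} = \sqrt{-1454} = i \sqrt{1454}$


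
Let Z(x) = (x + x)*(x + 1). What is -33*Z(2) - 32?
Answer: -428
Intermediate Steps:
Z(x) = 2*x*(1 + x) (Z(x) = (2*x)*(1 + x) = 2*x*(1 + x))
-33*Z(2) - 32 = -66*2*(1 + 2) - 32 = -66*2*3 - 32 = -33*12 - 32 = -396 - 32 = -428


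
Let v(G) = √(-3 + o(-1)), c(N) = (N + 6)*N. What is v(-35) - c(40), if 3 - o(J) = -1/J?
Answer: -1840 + I ≈ -1840.0 + 1.0*I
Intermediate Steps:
o(J) = 3 + 1/J (o(J) = 3 - (-1)/J = 3 + 1/J)
c(N) = N*(6 + N) (c(N) = (6 + N)*N = N*(6 + N))
v(G) = I (v(G) = √(-3 + (3 + 1/(-1))) = √(-3 + (3 - 1)) = √(-3 + 2) = √(-1) = I)
v(-35) - c(40) = I - 40*(6 + 40) = I - 40*46 = I - 1*1840 = I - 1840 = -1840 + I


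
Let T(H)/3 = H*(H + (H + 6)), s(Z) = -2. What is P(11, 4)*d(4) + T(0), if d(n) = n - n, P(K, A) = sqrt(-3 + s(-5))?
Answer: 0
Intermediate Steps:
P(K, A) = I*sqrt(5) (P(K, A) = sqrt(-3 - 2) = sqrt(-5) = I*sqrt(5))
d(n) = 0
T(H) = 3*H*(6 + 2*H) (T(H) = 3*(H*(H + (H + 6))) = 3*(H*(H + (6 + H))) = 3*(H*(6 + 2*H)) = 3*H*(6 + 2*H))
P(11, 4)*d(4) + T(0) = (I*sqrt(5))*0 + 6*0*(3 + 0) = 0 + 6*0*3 = 0 + 0 = 0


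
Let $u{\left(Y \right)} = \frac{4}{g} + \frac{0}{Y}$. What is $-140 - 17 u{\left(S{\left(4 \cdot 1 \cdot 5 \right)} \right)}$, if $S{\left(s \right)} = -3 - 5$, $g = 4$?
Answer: $-157$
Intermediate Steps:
$S{\left(s \right)} = -8$ ($S{\left(s \right)} = -3 - 5 = -8$)
$u{\left(Y \right)} = 1$ ($u{\left(Y \right)} = \frac{4}{4} + \frac{0}{Y} = 4 \cdot \frac{1}{4} + 0 = 1 + 0 = 1$)
$-140 - 17 u{\left(S{\left(4 \cdot 1 \cdot 5 \right)} \right)} = -140 - 17 = -157$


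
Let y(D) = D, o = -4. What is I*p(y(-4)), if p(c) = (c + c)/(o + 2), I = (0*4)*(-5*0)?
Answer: 0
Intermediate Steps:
I = 0 (I = 0*0 = 0)
p(c) = -c (p(c) = (c + c)/(-4 + 2) = (2*c)/(-2) = (2*c)*(-½) = -c)
I*p(y(-4)) = 0*(-1*(-4)) = 0*4 = 0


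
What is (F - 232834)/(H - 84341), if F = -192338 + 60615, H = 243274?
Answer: -364557/158933 ≈ -2.2938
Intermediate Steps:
F = -131723
(F - 232834)/(H - 84341) = (-131723 - 232834)/(243274 - 84341) = -364557/158933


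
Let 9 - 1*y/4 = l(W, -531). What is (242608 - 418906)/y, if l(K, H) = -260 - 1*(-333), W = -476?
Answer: 88149/128 ≈ 688.66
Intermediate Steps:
l(K, H) = 73 (l(K, H) = -260 + 333 = 73)
y = -256 (y = 36 - 4*73 = 36 - 292 = -256)
(242608 - 418906)/y = (242608 - 418906)/(-256) = -176298*(-1/256) = 88149/128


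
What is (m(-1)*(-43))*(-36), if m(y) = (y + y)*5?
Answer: -15480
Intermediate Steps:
m(y) = 10*y (m(y) = (2*y)*5 = 10*y)
(m(-1)*(-43))*(-36) = ((10*(-1))*(-43))*(-36) = -10*(-43)*(-36) = 430*(-36) = -15480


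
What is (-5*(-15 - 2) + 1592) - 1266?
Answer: 411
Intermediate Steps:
(-5*(-15 - 2) + 1592) - 1266 = (-5*(-17) + 1592) - 1266 = (85 + 1592) - 1266 = 1677 - 1266 = 411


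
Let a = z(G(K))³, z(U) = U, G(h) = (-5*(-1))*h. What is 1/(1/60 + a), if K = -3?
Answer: -60/202499 ≈ -0.00029630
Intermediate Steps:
G(h) = 5*h
a = -3375 (a = (5*(-3))³ = (-15)³ = -3375)
1/(1/60 + a) = 1/(1/60 - 3375) = 1/(-202499/60) = -60/202499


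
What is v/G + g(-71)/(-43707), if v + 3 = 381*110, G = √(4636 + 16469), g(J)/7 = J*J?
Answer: -35287/43707 + 13969*√2345/2345 ≈ 287.66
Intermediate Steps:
g(J) = 7*J² (g(J) = 7*(J*J) = 7*J²)
G = 3*√2345 (G = √21105 = 3*√2345 ≈ 145.28)
v = 41907 (v = -3 + 381*110 = -3 + 41910 = 41907)
v/G + g(-71)/(-43707) = 41907/((3*√2345)) + (7*(-71)²)/(-43707) = 41907*(√2345/7035) + (7*5041)*(-1/43707) = 13969*√2345/2345 + 35287*(-1/43707) = 13969*√2345/2345 - 35287/43707 = -35287/43707 + 13969*√2345/2345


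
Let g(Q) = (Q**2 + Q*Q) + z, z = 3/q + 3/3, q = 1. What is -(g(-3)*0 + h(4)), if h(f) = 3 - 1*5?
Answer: 2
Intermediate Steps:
h(f) = -2 (h(f) = 3 - 5 = -2)
z = 4 (z = 3/1 + 3/3 = 3*1 + 3*(1/3) = 3 + 1 = 4)
g(Q) = 4 + 2*Q**2 (g(Q) = (Q**2 + Q*Q) + 4 = (Q**2 + Q**2) + 4 = 2*Q**2 + 4 = 4 + 2*Q**2)
-(g(-3)*0 + h(4)) = -((4 + 2*(-3)**2)*0 - 2) = -((4 + 2*9)*0 - 2) = -((4 + 18)*0 - 2) = -(22*0 - 2) = -(0 - 2) = -1*(-2) = 2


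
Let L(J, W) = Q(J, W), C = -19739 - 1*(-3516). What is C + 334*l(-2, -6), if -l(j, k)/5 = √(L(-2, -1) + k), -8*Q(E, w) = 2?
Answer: -16223 - 4175*I ≈ -16223.0 - 4175.0*I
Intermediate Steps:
Q(E, w) = -¼ (Q(E, w) = -⅛*2 = -¼)
C = -16223 (C = -19739 + 3516 = -16223)
L(J, W) = -¼
l(j, k) = -5*√(-¼ + k)
C + 334*l(-2, -6) = -16223 + 334*(-5*√(-1 + 4*(-6))/2) = -16223 + 334*(-5*√(-1 - 24)/2) = -16223 + 334*(-25*I/2) = -16223 - 4175*I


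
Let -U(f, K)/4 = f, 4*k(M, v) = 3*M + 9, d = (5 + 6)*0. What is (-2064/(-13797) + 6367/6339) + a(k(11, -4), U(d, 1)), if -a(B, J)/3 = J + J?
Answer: 11214355/9717687 ≈ 1.1540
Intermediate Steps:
d = 0 (d = 11*0 = 0)
k(M, v) = 9/4 + 3*M/4 (k(M, v) = (3*M + 9)/4 = (9 + 3*M)/4 = 9/4 + 3*M/4)
U(f, K) = -4*f
a(B, J) = -6*J (a(B, J) = -3*(J + J) = -6*J)
(-2064/(-13797) + 6367/6339) + a(k(11, -4), U(d, 1)) = (-2064/(-13797) + 6367/6339) - (-24)*0 = (-2064*(-1/13797) + 6367*(1/6339)) - 6*0 = (688/4599 + 6367/6339) + 0 = 11214355/9717687 + 0 = 11214355/9717687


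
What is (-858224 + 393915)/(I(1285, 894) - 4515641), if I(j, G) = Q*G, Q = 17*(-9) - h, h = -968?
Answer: 464309/3787031 ≈ 0.12260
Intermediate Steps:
Q = 815 (Q = 17*(-9) - 1*(-968) = -153 + 968 = 815)
I(j, G) = 815*G
(-858224 + 393915)/(I(1285, 894) - 4515641) = (-858224 + 393915)/(815*894 - 4515641) = -464309/(728610 - 4515641) = -464309/(-3787031) = -464309*(-1/3787031) = 464309/3787031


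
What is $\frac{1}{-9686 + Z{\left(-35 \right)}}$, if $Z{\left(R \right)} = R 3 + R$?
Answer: $- \frac{1}{9826} \approx -0.00010177$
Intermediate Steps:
$Z{\left(R \right)} = 4 R$ ($Z{\left(R \right)} = 3 R + R = 4 R$)
$\frac{1}{-9686 + Z{\left(-35 \right)}} = \frac{1}{-9686 + 4 \left(-35\right)} = \frac{1}{-9686 - 140} = \frac{1}{-9826} = - \frac{1}{9826}$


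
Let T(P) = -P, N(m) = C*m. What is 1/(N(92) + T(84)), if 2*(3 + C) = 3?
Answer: -1/222 ≈ -0.0045045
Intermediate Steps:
C = -3/2 (C = -3 + (½)*3 = -3 + 3/2 = -3/2 ≈ -1.5000)
N(m) = -3*m/2
1/(N(92) + T(84)) = 1/(-3/2*92 - 1*84) = 1/(-138 - 84) = 1/(-222) = -1/222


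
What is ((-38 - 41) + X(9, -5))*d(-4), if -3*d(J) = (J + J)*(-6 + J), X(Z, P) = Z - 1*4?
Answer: 5920/3 ≈ 1973.3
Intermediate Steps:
X(Z, P) = -4 + Z (X(Z, P) = Z - 4 = -4 + Z)
d(J) = -2*J*(-6 + J)/3 (d(J) = -(J + J)*(-6 + J)/3 = -2*J*(-6 + J)/3)
((-38 - 41) + X(9, -5))*d(-4) = ((-38 - 41) + (-4 + 9))*((⅔)*(-4)*(6 - 1*(-4))) = (-79 + 5)*((⅔)*(-4)*(6 + 4)) = -148*(-4)*10/3 = -74*(-80/3) = 5920/3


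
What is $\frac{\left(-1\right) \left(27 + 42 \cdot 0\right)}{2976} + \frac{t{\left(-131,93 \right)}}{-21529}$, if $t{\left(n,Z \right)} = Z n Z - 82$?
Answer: $\frac{1123842431}{21356768} \approx 52.622$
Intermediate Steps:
$t{\left(n,Z \right)} = -82 + n Z^{2}$ ($t{\left(n,Z \right)} = n Z^{2} - 82 = -82 + n Z^{2}$)
$\frac{\left(-1\right) \left(27 + 42 \cdot 0\right)}{2976} + \frac{t{\left(-131,93 \right)}}{-21529} = \frac{\left(-1\right) \left(27 + 42 \cdot 0\right)}{2976} + \frac{-82 - 131 \cdot 93^{2}}{-21529} = - (27 + 0) \frac{1}{2976} + \left(-82 - 1133019\right) \left(- \frac{1}{21529}\right) = \left(-1\right) 27 \cdot \frac{1}{2976} + \left(-82 - 1133019\right) \left(- \frac{1}{21529}\right) = \left(-27\right) \frac{1}{2976} - - \frac{1133101}{21529} = - \frac{9}{992} + \frac{1133101}{21529} = \frac{1123842431}{21356768}$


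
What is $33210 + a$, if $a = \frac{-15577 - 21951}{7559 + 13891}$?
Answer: $\frac{356158486}{10725} \approx 33208.0$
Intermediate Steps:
$a = - \frac{18764}{10725}$ ($a = - \frac{37528}{21450} = \left(-37528\right) \frac{1}{21450} = - \frac{18764}{10725} \approx -1.7496$)
$33210 + a = 33210 - \frac{18764}{10725} = \frac{356158486}{10725}$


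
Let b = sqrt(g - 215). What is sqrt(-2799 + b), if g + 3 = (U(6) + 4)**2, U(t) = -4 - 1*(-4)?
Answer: sqrt(-2799 + I*sqrt(202)) ≈ 0.1343 + 52.906*I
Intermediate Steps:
U(t) = 0 (U(t) = -4 + 4 = 0)
g = 13 (g = -3 + (0 + 4)**2 = -3 + 4**2 = -3 + 16 = 13)
b = I*sqrt(202) (b = sqrt(13 - 215) = sqrt(-202) = I*sqrt(202) ≈ 14.213*I)
sqrt(-2799 + b) = sqrt(-2799 + I*sqrt(202))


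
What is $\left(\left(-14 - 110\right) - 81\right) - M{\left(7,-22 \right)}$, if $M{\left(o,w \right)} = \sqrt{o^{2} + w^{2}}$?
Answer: $-205 - \sqrt{533} \approx -228.09$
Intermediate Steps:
$\left(\left(-14 - 110\right) - 81\right) - M{\left(7,-22 \right)} = \left(\left(-14 - 110\right) - 81\right) - \sqrt{7^{2} + \left(-22\right)^{2}} = \left(-124 - 81\right) - \sqrt{49 + 484} = -205 - \sqrt{533}$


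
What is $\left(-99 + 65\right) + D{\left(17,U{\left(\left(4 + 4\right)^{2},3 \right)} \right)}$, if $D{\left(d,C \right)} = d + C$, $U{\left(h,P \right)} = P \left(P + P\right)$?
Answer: $1$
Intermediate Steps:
$U{\left(h,P \right)} = 2 P^{2}$ ($U{\left(h,P \right)} = P 2 P = 2 P^{2}$)
$D{\left(d,C \right)} = C + d$
$\left(-99 + 65\right) + D{\left(17,U{\left(\left(4 + 4\right)^{2},3 \right)} \right)} = \left(-99 + 65\right) + \left(2 \cdot 3^{2} + 17\right) = -34 + \left(2 \cdot 9 + 17\right) = -34 + \left(18 + 17\right) = -34 + 35 = 1$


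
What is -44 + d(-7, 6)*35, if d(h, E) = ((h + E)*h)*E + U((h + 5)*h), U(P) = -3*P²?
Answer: -19154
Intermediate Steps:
d(h, E) = -3*h²*(5 + h)² + E*h*(E + h) (d(h, E) = ((h + E)*h)*E - 3*h²*(h + 5)² = ((E + h)*h)*E - 3*h²*(5 + h)² = (h*(E + h))*E - 3*h²*(5 + h)² = E*h*(E + h) - 3*h²*(5 + h)² = -3*h²*(5 + h)² + E*h*(E + h))
-44 + d(-7, 6)*35 = -44 - 7*(6² + 6*(-7) - 3*(-7)*(5 - 7)²)*35 = -44 - 7*(36 - 42 - 3*(-7)*(-2)²)*35 = -44 - 7*(36 - 42 - 3*(-7)*4)*35 = -44 - 7*(36 - 42 + 84)*35 = -44 - 7*78*35 = -44 - 546*35 = -44 - 19110 = -19154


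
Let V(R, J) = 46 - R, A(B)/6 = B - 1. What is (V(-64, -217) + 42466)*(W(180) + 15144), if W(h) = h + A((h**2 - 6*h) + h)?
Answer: 8699043168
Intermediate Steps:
A(B) = -6 + 6*B (A(B) = 6*(B - 1) = 6*(-1 + B) = -6 + 6*B)
W(h) = -6 - 29*h + 6*h**2 (W(h) = h + (-6 + 6*((h**2 - 6*h) + h)) = h + (-6 + 6*(h**2 - 5*h)) = h + (-6 + (-30*h + 6*h**2)) = h + (-6 - 30*h + 6*h**2) = -6 - 29*h + 6*h**2)
(V(-64, -217) + 42466)*(W(180) + 15144) = ((46 - 1*(-64)) + 42466)*((-6 + 180 + 6*180*(-5 + 180)) + 15144) = ((46 + 64) + 42466)*((-6 + 180 + 6*180*175) + 15144) = (110 + 42466)*((-6 + 180 + 189000) + 15144) = 42576*(189174 + 15144) = 42576*204318 = 8699043168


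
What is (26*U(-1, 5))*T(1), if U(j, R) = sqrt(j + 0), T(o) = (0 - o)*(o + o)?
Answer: -52*I ≈ -52.0*I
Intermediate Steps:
T(o) = -2*o**2 (T(o) = (-o)*(2*o) = -2*o**2)
U(j, R) = sqrt(j)
(26*U(-1, 5))*T(1) = (26*sqrt(-1))*(-2*1**2) = (26*I)*(-2*1) = (26*I)*(-2) = -52*I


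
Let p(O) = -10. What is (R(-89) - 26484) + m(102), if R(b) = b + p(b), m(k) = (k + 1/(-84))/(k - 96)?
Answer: -13389265/504 ≈ -26566.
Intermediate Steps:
m(k) = (-1/84 + k)/(-96 + k) (m(k) = (k - 1/84)/(-96 + k) = (-1/84 + k)/(-96 + k))
R(b) = -10 + b (R(b) = b - 10 = -10 + b)
(R(-89) - 26484) + m(102) = ((-10 - 89) - 26484) + (-1/84 + 102)/(-96 + 102) = (-99 - 26484) + (8567/84)/6 = -26583 + (⅙)*(8567/84) = -26583 + 8567/504 = -13389265/504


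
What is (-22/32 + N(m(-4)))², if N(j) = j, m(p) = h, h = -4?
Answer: 5625/256 ≈ 21.973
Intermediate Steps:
m(p) = -4
(-22/32 + N(m(-4)))² = (-22/32 - 4)² = (-22*1/32 - 4)² = (-11/16 - 4)² = (-75/16)² = 5625/256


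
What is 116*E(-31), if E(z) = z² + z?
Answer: 107880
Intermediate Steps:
E(z) = z + z²
116*E(-31) = 116*(-31*(1 - 31)) = 116*(-31*(-30)) = 116*930 = 107880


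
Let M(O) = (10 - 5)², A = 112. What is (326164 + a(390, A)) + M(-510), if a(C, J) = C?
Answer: 326579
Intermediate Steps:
M(O) = 25 (M(O) = 5² = 25)
(326164 + a(390, A)) + M(-510) = (326164 + 390) + 25 = 326554 + 25 = 326579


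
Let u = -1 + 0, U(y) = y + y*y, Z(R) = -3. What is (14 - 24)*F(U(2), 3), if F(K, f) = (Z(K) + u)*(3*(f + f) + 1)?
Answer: 760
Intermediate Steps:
U(y) = y + y**2
u = -1
F(K, f) = -4 - 24*f (F(K, f) = (-3 - 1)*(3*(f + f) + 1) = -4*(3*(2*f) + 1) = -4*(6*f + 1) = -4*(1 + 6*f) = -4 - 24*f)
(14 - 24)*F(U(2), 3) = (14 - 24)*(-4 - 24*3) = -10*(-4 - 72) = -10*(-76) = 760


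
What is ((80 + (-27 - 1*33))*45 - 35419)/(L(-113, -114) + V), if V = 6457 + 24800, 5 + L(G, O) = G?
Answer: -34519/31139 ≈ -1.1085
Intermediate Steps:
L(G, O) = -5 + G
V = 31257
((80 + (-27 - 1*33))*45 - 35419)/(L(-113, -114) + V) = ((80 + (-27 - 1*33))*45 - 35419)/((-5 - 113) + 31257) = ((80 + (-27 - 33))*45 - 35419)/(-118 + 31257) = ((80 - 60)*45 - 35419)/31139 = (20*45 - 35419)*(1/31139) = (900 - 35419)*(1/31139) = -34519*1/31139 = -34519/31139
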